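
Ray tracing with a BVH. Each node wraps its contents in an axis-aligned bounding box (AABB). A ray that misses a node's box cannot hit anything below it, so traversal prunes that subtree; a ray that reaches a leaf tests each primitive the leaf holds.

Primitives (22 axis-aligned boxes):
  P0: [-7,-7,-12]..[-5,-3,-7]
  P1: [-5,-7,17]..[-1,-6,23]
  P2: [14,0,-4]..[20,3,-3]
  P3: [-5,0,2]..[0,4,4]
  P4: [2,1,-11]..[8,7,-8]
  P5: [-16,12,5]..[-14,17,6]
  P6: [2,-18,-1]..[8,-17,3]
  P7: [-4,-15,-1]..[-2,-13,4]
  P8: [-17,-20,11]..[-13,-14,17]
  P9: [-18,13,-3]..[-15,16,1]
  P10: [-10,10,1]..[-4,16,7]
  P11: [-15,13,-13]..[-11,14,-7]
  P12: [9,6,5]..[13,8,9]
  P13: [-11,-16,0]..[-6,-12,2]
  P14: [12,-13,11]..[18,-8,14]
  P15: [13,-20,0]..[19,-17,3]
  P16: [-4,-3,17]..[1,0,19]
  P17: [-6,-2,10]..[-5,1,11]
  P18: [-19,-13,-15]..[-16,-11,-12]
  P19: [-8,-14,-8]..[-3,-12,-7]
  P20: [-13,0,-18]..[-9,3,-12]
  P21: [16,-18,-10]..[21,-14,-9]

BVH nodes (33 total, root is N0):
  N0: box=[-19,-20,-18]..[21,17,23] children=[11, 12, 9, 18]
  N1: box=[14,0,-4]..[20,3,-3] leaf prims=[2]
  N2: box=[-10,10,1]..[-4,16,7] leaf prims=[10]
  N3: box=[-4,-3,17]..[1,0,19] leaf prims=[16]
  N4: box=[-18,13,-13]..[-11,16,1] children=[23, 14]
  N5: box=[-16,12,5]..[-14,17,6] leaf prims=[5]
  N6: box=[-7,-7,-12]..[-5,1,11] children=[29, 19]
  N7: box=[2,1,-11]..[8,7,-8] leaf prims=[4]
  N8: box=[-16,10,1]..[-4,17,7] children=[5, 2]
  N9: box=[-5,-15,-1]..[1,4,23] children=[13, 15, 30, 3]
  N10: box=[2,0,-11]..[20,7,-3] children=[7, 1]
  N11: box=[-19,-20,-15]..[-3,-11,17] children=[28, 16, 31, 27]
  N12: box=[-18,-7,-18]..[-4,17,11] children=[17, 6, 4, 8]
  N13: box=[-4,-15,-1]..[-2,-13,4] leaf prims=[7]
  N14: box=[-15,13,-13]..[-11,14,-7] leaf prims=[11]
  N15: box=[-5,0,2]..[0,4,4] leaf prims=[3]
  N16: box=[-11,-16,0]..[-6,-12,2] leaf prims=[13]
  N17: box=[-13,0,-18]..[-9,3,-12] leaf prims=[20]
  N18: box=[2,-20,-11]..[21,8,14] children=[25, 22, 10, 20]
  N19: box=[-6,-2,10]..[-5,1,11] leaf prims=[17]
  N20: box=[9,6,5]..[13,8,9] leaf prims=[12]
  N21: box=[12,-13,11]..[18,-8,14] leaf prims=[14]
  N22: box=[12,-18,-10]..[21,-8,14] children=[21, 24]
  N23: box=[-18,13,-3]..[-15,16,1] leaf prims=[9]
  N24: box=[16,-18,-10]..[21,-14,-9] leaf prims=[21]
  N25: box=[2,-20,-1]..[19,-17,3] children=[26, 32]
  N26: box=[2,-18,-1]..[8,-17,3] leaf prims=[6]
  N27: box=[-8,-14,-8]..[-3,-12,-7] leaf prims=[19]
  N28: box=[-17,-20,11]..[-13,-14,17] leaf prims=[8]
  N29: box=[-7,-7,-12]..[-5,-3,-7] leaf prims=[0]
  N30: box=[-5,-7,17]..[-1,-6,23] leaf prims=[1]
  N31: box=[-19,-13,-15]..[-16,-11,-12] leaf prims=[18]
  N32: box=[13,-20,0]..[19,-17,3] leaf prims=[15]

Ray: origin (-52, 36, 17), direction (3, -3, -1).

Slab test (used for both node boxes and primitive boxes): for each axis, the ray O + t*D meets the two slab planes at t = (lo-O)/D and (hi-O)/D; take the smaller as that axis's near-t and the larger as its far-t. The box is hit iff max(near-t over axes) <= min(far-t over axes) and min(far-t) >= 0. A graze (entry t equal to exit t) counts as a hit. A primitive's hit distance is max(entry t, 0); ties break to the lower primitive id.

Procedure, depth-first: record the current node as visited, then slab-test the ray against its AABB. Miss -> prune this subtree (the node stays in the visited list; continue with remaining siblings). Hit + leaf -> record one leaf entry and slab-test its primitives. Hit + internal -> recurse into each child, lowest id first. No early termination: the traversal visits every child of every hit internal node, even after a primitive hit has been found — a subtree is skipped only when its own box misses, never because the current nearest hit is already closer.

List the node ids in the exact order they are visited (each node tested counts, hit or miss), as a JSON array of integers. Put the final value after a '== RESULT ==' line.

Walk:
N0 x:[11,73/3] y:[19/3,56/3] z:[-6,35] -> hit [11,56/3], descend [9, 11, 12, 18]
  N9 x:[47/3,53/3] y:[32/3,17] z:[-6,18] -> hit [47/3,17], descend [3, 13, 15, 30]
    N3 x:[16,53/3] y:[12,13] z:[-2,0] -> miss, prune
    N13 x:[16,50/3] y:[49/3,17] z:[13,18] -> hit [49/3,50/3] leaf, test {P7@t=49/3}
    N15 x:[47/3,52/3] y:[32/3,12] z:[13,15] -> miss, prune
    N30 x:[47/3,17] y:[14,43/3] z:[-6,0] -> miss, prune
  N11 x:[11,49/3] y:[47/3,56/3] z:[0,32] -> hit [47/3,49/3], descend [16, 27, 28, 31]
    N16 x:[41/3,46/3] y:[16,52/3] z:[15,17] -> miss, prune
    N27 x:[44/3,49/3] y:[16,50/3] z:[24,25] -> miss, prune
    N28 x:[35/3,13] y:[50/3,56/3] z:[0,6] -> miss, prune
    N31 x:[11,12] y:[47/3,49/3] z:[29,32] -> miss, prune
  N12 x:[34/3,16] y:[19/3,43/3] z:[6,35] -> hit [34/3,43/3], descend [4, 6, 8, 17]
    N4 x:[34/3,41/3] y:[20/3,23/3] z:[16,30] -> miss, prune
    N6 x:[15,47/3] y:[35/3,43/3] z:[6,29] -> miss, prune
    N8 x:[12,16] y:[19/3,26/3] z:[10,16] -> miss, prune
    N17 x:[13,43/3] y:[11,12] z:[29,35] -> miss, prune
  N18 x:[18,73/3] y:[28/3,56/3] z:[3,28] -> hit [18,56/3], descend [10, 20, 22, 25]
    N10 x:[18,24] y:[29/3,12] z:[20,28] -> miss, prune
    N20 x:[61/3,65/3] y:[28/3,10] z:[8,12] -> miss, prune
    N22 x:[64/3,73/3] y:[44/3,18] z:[3,27] -> miss, prune
    N25 x:[18,71/3] y:[53/3,56/3] z:[14,18] -> hit [18,18], descend [26, 32]
      N26 x:[18,20] y:[53/3,18] z:[14,18] -> hit [18,18] leaf, test {P6@t=18}
      N32 x:[65/3,71/3] y:[53/3,56/3] z:[14,17] -> miss, prune

order=[0, 9, 3, 13, 15, 30, 11, 16, 27, 28, 31, 12, 4, 6, 8, 17, 18, 10, 20, 22, 25, 26, 32]  |boxes|=23  |leaves|=2  hit=P7

== RESULT ==
[0, 9, 3, 13, 15, 30, 11, 16, 27, 28, 31, 12, 4, 6, 8, 17, 18, 10, 20, 22, 25, 26, 32]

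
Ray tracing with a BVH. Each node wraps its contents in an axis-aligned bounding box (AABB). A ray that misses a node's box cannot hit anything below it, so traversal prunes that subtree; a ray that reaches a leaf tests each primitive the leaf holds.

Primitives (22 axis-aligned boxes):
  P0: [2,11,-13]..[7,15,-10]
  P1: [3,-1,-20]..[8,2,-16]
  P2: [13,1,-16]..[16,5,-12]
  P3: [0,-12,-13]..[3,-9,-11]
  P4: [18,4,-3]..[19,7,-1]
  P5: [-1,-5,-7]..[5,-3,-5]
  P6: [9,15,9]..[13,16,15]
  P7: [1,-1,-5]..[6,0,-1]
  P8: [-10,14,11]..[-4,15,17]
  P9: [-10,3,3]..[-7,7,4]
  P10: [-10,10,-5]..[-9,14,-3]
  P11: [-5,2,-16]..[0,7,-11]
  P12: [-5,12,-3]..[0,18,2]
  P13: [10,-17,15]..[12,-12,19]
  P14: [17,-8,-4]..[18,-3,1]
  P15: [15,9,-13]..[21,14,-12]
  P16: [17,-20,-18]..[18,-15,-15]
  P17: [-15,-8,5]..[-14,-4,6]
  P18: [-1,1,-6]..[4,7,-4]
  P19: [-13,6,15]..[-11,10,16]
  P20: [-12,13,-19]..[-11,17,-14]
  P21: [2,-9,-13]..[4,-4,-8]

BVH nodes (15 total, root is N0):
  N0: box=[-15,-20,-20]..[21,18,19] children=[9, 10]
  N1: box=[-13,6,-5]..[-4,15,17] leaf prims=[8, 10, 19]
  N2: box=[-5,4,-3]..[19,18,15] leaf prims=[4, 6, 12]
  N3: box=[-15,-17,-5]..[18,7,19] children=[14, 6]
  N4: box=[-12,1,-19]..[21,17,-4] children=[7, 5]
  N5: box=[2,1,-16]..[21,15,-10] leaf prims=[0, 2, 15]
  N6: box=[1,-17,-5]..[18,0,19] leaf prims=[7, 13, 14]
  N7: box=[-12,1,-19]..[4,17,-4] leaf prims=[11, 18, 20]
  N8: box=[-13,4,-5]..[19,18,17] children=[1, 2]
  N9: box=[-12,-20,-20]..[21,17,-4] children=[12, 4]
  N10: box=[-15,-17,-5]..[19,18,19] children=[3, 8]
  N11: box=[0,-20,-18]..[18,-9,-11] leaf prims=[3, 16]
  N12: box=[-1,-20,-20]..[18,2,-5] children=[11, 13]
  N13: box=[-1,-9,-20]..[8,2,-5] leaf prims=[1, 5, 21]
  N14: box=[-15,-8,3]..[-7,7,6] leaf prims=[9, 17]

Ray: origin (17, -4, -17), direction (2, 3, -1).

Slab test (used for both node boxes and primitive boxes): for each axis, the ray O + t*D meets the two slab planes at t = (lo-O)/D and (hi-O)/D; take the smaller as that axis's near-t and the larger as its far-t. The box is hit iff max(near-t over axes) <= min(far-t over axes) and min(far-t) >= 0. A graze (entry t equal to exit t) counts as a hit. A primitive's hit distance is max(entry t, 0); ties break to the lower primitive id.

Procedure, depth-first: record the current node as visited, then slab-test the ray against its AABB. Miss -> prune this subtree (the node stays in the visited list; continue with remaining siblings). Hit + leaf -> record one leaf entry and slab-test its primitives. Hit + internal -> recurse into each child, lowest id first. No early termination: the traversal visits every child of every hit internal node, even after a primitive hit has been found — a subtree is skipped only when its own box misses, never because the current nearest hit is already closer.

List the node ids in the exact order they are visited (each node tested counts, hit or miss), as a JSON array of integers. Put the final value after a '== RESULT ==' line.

Trace the traversal:
N0 x:[-16,2] y:[-16/3,22/3] z:[-36,3] -> hit [-16/3,2], descend [9, 10]
  N9 x:[-29/2,2] y:[-16/3,7] z:[-13,3] -> hit [-16/3,2], descend [4, 12]
    N4 x:[-29/2,2] y:[5/3,7] z:[-13,2] -> hit [5/3,2], descend [5, 7]
      N5 x:[-15/2,2] y:[5/3,19/3] z:[-7,-1] -> miss, prune
      N7 x:[-29/2,-13/2] y:[5/3,7] z:[-13,2] -> miss, prune
    N12 x:[-9,1/2] y:[-16/3,2] z:[-12,3] -> hit [-16/3,1/2], descend [11, 13]
      N11 x:[-17/2,1/2] y:[-16/3,-5/3] z:[-6,1] -> miss, prune
      N13 x:[-9,-9/2] y:[-5/3,2] z:[-12,3] -> miss, prune
  N10 x:[-16,1] y:[-13/3,22/3] z:[-36,-12] -> miss, prune

9 AABB tests over nodes [0, 9, 4, 5, 7, 12, 11, 13, 10]; 0 leaves entered; closest miss.

== RESULT ==
[0, 9, 4, 5, 7, 12, 11, 13, 10]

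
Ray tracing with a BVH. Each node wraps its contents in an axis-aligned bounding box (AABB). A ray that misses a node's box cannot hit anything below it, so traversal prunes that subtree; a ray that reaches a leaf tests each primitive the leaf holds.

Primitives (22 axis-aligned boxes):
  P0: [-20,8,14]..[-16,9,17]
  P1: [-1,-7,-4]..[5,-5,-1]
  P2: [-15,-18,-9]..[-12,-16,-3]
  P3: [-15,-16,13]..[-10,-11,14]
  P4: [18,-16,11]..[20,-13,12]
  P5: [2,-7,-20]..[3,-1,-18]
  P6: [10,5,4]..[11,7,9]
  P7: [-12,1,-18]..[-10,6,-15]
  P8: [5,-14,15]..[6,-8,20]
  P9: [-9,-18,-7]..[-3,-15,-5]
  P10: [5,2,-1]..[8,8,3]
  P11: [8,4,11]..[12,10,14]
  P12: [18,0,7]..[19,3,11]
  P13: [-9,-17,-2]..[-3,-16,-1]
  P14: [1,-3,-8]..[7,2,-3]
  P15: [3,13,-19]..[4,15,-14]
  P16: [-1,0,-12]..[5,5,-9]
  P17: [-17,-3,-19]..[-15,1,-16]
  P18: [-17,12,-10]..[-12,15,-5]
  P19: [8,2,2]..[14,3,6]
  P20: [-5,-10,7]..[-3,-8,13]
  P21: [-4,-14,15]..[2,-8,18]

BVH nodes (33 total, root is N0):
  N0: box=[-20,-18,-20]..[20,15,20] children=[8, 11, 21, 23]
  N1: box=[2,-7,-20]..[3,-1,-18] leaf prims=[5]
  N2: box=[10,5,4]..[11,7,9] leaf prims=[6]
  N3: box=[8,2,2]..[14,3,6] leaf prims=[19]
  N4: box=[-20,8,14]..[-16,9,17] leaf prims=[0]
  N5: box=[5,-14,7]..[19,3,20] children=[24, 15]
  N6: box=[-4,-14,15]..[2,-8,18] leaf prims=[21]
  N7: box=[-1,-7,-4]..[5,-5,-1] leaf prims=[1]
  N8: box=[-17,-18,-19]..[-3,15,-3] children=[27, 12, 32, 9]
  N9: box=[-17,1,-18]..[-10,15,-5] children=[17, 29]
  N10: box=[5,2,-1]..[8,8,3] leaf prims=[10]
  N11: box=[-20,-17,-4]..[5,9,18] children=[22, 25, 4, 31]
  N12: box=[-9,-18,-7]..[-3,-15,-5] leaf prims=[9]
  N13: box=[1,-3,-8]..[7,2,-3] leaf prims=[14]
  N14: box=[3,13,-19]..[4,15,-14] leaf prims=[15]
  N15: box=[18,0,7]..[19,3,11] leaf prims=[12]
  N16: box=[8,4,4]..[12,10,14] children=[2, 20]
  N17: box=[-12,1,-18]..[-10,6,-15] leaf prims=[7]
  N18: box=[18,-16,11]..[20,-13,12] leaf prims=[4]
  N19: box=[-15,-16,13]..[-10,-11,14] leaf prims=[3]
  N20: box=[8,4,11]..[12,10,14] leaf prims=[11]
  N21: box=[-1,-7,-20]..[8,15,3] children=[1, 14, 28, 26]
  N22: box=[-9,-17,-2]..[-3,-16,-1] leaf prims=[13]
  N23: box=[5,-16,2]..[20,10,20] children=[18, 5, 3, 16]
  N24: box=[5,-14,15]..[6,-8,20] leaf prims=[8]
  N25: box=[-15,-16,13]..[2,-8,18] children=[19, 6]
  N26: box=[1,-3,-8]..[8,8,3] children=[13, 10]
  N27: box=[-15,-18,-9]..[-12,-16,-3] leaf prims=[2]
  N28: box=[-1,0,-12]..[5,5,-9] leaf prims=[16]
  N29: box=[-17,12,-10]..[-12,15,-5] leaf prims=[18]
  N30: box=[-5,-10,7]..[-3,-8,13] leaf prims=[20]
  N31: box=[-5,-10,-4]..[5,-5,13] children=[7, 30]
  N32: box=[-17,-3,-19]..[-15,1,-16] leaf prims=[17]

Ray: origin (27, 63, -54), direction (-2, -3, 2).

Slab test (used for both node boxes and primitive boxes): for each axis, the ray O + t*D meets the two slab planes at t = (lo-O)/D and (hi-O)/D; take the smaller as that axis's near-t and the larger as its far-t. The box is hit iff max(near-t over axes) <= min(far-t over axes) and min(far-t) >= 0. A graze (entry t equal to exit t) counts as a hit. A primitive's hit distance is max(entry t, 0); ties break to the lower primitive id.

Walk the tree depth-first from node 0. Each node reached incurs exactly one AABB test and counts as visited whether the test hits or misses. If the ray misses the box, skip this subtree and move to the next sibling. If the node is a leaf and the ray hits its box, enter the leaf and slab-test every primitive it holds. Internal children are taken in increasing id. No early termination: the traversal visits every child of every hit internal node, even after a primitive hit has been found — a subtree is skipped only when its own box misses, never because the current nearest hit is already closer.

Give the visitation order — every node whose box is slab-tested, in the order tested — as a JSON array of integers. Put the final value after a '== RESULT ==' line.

Trace the traversal:
N0 x:[7/2,47/2] y:[16,27] z:[17,37] -> hit [17,47/2], descend [8, 11, 21, 23]
  N8 x:[15,22] y:[16,27] z:[35/2,51/2] -> hit [35/2,22], descend [9, 12, 27, 32]
    N9 x:[37/2,22] y:[16,62/3] z:[18,49/2] -> hit [37/2,62/3], descend [17, 29]
      N17 x:[37/2,39/2] y:[19,62/3] z:[18,39/2] -> hit [19,39/2] leaf, test {P7@t=19}
      N29 x:[39/2,22] y:[16,17] z:[22,49/2] -> miss, prune
    N12 x:[15,18] y:[26,27] z:[47/2,49/2] -> miss, prune
    N27 x:[39/2,21] y:[79/3,27] z:[45/2,51/2] -> miss, prune
    N32 x:[21,22] y:[62/3,22] z:[35/2,19] -> miss, prune
  N11 x:[11,47/2] y:[18,80/3] z:[25,36] -> miss, prune
  N21 x:[19/2,14] y:[16,70/3] z:[17,57/2] -> miss, prune
  N23 x:[7/2,11] y:[53/3,79/3] z:[28,37] -> miss, prune

11 AABB tests over nodes [0, 8, 9, 17, 29, 12, 27, 32, 11, 21, 23]; 1 leaf entered; closest P7.

== RESULT ==
[0, 8, 9, 17, 29, 12, 27, 32, 11, 21, 23]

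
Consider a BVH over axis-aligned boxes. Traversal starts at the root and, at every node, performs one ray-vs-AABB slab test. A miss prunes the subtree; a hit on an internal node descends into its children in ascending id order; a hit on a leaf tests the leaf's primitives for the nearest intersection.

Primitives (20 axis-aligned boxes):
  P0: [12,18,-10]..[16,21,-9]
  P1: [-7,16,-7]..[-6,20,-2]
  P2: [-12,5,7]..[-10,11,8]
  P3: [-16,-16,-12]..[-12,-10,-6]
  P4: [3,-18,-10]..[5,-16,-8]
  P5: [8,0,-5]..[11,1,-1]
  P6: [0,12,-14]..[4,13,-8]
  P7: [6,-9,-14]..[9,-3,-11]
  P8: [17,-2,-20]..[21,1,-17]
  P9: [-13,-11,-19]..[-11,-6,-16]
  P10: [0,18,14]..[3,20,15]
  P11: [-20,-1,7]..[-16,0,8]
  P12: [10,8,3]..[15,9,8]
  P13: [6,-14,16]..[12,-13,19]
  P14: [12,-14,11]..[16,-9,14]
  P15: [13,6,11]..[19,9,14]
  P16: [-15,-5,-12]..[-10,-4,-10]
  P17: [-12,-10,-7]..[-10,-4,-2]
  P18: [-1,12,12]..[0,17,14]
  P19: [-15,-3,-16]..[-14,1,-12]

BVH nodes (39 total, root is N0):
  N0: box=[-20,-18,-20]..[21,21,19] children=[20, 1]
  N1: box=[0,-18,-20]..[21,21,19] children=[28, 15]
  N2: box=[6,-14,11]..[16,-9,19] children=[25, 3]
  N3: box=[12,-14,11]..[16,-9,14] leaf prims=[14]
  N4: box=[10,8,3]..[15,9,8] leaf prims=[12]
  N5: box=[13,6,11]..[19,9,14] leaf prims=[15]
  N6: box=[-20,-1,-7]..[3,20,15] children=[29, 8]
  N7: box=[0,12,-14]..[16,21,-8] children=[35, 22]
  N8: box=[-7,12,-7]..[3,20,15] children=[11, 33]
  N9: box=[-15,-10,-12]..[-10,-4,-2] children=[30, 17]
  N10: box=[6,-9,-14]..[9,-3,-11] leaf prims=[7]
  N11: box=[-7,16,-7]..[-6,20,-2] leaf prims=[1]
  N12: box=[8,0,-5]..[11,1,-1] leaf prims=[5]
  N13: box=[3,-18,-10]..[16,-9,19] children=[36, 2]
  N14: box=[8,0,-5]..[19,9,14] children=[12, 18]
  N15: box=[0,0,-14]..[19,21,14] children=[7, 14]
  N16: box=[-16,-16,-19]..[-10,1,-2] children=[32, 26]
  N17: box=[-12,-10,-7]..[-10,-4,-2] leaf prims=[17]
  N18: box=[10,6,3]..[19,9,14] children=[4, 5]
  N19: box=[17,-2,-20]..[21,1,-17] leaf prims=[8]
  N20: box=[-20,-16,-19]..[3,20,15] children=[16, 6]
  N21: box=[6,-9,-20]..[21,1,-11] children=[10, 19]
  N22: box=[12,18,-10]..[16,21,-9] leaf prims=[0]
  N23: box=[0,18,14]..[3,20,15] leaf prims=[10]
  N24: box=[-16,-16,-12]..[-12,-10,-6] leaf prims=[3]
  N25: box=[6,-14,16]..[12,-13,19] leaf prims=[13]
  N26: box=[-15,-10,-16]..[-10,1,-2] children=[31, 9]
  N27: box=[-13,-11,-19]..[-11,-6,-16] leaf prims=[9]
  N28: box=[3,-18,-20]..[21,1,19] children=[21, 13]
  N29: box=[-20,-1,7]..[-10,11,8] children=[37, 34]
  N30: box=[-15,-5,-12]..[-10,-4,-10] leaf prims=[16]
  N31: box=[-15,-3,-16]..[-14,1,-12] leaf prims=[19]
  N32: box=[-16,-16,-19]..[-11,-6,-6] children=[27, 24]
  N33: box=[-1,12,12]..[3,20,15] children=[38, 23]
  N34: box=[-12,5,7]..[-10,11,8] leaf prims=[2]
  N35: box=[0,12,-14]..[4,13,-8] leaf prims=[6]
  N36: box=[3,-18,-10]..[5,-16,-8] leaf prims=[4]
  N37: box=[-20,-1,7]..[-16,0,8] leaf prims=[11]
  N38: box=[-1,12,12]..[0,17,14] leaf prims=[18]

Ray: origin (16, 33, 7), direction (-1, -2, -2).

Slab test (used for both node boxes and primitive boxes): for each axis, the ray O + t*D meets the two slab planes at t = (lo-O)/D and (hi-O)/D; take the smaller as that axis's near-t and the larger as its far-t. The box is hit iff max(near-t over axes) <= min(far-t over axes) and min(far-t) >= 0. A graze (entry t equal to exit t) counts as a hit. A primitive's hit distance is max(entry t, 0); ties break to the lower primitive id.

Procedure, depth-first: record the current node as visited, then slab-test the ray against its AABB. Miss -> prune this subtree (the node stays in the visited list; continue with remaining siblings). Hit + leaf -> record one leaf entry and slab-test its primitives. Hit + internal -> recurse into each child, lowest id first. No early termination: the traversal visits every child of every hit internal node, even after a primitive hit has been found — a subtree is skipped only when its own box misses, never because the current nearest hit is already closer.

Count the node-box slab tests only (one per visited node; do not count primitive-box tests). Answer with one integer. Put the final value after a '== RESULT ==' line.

Trace the traversal:
N0 x:[-5,36] y:[6,51/2] z:[-6,27/2] -> hit [6,27/2], descend [1, 20]
  N1 x:[-5,16] y:[6,51/2] z:[-6,27/2] -> hit [6,27/2], descend [15, 28]
    N15 x:[-3,16] y:[6,33/2] z:[-7/2,21/2] -> hit [6,21/2], descend [7, 14]
      N7 x:[0,16] y:[6,21/2] z:[15/2,21/2] -> hit [15/2,21/2], descend [22, 35]
        N22 x:[0,4] y:[6,15/2] z:[8,17/2] -> miss, prune
        N35 x:[12,16] y:[10,21/2] z:[15/2,21/2] -> miss, prune
      N14 x:[-3,8] y:[12,33/2] z:[-7/2,6] -> miss, prune
    N28 x:[-5,13] y:[16,51/2] z:[-6,27/2] -> miss, prune
  N20 x:[13,36] y:[13/2,49/2] z:[-4,13] -> hit [13,13], descend [6, 16]
    N6 x:[13,36] y:[13/2,17] z:[-4,7] -> miss, prune
    N16 x:[26,32] y:[16,49/2] z:[9/2,13] -> miss, prune

order=[0, 1, 15, 7, 22, 35, 14, 28, 20, 6, 16]  |boxes|=11  |leaves|=0  hit=miss

== RESULT ==
11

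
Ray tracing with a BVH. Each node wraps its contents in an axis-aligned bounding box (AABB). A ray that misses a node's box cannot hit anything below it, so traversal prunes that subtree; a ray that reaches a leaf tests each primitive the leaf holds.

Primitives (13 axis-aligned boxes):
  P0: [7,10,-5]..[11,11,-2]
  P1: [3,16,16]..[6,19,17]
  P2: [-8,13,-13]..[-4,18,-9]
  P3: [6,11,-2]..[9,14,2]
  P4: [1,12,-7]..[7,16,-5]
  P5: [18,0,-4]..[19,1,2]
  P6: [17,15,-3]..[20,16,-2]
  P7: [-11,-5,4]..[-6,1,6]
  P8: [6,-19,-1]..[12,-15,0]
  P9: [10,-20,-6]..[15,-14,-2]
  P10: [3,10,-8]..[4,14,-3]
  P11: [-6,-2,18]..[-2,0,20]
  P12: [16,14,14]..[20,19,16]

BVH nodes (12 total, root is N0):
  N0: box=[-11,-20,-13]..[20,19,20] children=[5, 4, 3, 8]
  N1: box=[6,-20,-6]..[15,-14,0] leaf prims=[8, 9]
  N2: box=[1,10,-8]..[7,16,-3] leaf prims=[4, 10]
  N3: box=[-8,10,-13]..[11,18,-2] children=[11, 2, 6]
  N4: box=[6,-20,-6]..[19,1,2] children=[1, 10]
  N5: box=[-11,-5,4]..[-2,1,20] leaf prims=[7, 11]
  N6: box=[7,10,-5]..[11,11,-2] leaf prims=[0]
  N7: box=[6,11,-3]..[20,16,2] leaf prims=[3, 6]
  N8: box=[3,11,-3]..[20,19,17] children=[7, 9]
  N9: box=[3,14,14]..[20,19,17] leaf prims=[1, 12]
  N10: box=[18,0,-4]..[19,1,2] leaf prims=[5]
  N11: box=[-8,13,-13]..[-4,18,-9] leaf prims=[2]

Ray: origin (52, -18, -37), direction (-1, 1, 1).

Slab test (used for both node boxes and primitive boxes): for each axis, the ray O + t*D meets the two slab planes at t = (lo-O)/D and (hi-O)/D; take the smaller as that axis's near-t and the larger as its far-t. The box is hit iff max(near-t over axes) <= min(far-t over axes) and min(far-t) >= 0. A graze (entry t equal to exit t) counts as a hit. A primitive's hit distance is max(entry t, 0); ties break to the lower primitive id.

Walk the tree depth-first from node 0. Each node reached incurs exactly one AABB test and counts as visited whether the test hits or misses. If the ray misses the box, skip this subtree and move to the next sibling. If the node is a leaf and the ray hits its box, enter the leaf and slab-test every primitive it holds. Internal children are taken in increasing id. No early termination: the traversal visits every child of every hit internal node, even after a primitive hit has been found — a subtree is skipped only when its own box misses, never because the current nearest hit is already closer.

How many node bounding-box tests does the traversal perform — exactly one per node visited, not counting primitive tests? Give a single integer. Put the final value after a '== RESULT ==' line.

Traverse from the root:
N0 x:[32,63] y:[-2,37] z:[24,57] -> hit [32,37], descend [3, 4, 5, 8]
  N3 x:[41,60] y:[28,36] z:[24,35] -> miss, prune
  N4 x:[33,46] y:[-2,19] z:[31,39] -> miss, prune
  N5 x:[54,63] y:[13,19] z:[41,57] -> miss, prune
  N8 x:[32,49] y:[29,37] z:[34,54] -> hit [34,37], descend [7, 9]
    N7 x:[32,46] y:[29,34] z:[34,39] -> hit [34,34] leaf, test {P3(miss), P6@t=34}
    N9 x:[32,49] y:[32,37] z:[51,54] -> miss, prune

7 AABB tests over nodes [0, 3, 4, 5, 8, 7, 9]; 1 leaf entered; closest P6.

== RESULT ==
7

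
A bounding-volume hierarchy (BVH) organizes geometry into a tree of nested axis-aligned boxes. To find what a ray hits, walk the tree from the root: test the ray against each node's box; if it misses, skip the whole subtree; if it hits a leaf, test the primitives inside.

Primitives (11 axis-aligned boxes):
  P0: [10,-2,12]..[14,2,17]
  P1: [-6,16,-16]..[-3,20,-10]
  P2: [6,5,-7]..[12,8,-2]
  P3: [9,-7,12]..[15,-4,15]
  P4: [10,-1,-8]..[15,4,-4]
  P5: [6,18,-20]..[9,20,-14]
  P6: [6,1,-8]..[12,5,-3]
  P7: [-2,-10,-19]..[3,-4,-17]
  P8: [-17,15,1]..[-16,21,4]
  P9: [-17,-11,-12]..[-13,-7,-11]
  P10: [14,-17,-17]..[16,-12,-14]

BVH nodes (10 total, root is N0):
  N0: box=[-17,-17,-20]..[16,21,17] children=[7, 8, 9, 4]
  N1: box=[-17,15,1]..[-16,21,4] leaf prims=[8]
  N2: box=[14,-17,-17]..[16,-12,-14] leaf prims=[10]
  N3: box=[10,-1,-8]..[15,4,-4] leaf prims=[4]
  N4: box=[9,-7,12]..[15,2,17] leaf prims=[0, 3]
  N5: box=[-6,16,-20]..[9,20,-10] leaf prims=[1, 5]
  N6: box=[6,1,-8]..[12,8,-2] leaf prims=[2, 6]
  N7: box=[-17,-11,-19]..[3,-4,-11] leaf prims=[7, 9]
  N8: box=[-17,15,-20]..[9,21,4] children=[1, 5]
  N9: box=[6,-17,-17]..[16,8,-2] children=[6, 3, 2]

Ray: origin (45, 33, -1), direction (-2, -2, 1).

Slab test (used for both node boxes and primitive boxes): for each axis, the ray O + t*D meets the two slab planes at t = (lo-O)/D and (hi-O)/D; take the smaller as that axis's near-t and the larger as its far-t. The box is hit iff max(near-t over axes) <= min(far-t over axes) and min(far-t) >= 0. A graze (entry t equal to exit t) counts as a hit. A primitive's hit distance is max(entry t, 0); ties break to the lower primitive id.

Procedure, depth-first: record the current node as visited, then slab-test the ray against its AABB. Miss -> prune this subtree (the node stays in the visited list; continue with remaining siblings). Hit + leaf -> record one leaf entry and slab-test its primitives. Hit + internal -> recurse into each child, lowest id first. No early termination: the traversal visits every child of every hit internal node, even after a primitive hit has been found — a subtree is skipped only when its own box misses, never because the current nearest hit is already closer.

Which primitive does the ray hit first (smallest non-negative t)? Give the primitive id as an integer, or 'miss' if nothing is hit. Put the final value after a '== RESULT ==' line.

Trace the traversal:
N0 x:[29/2,31] y:[6,25] z:[-19,18] -> hit [29/2,18], descend [4, 7, 8, 9]
  N4 x:[15,18] y:[31/2,20] z:[13,18] -> hit [31/2,18] leaf, test {P0@t=31/2, P3(miss)}
  N7 x:[21,31] y:[37/2,22] z:[-18,-10] -> miss, prune
  N8 x:[18,31] y:[6,9] z:[-19,5] -> miss, prune
  N9 x:[29/2,39/2] y:[25/2,25] z:[-16,-1] -> miss, prune

Visited [0, 4, 7, 8, 9]. Tests: 5 box, 1 leaf. Nearest: P0.

== RESULT ==
0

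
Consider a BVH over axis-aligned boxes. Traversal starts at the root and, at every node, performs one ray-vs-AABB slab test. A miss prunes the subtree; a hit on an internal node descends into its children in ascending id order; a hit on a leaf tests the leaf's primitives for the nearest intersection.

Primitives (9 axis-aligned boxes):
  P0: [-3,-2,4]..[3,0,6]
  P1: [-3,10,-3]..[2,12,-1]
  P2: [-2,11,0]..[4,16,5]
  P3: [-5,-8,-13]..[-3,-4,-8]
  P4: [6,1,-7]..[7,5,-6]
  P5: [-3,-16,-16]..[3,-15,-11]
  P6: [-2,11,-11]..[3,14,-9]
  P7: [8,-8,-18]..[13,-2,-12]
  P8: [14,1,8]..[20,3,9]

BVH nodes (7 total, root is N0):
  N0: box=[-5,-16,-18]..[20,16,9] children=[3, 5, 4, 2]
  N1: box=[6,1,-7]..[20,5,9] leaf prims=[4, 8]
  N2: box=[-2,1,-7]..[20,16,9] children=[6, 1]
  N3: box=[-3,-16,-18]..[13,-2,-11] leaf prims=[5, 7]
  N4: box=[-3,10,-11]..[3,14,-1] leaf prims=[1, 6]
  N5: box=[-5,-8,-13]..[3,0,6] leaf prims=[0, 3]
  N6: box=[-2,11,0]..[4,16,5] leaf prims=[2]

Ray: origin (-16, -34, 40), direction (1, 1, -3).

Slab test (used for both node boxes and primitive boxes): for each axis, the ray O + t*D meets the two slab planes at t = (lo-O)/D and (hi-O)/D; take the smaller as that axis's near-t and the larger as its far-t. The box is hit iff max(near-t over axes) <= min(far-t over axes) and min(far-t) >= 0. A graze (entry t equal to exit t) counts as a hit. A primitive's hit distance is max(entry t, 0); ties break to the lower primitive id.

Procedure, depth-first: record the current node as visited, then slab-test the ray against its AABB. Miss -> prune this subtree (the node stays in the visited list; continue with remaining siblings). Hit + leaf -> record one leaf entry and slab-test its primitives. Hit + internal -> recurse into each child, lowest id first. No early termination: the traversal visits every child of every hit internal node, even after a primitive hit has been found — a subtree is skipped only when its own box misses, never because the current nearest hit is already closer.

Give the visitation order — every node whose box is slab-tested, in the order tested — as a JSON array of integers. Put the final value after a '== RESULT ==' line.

Trace the traversal:
N0 x:[11,36] y:[18,50] z:[31/3,58/3] -> hit [18,58/3], descend [2, 3, 4, 5]
  N2 x:[14,36] y:[35,50] z:[31/3,47/3] -> miss, prune
  N3 x:[13,29] y:[18,32] z:[17,58/3] -> hit [18,58/3] leaf, test {P5@t=18, P7(miss)}
  N4 x:[13,19] y:[44,48] z:[41/3,17] -> miss, prune
  N5 x:[11,19] y:[26,34] z:[34/3,53/3] -> miss, prune

Summary -> nodes [0, 2, 3, 4, 5]; box-tests=5; leaf-entries=1; first=P5

== RESULT ==
[0, 2, 3, 4, 5]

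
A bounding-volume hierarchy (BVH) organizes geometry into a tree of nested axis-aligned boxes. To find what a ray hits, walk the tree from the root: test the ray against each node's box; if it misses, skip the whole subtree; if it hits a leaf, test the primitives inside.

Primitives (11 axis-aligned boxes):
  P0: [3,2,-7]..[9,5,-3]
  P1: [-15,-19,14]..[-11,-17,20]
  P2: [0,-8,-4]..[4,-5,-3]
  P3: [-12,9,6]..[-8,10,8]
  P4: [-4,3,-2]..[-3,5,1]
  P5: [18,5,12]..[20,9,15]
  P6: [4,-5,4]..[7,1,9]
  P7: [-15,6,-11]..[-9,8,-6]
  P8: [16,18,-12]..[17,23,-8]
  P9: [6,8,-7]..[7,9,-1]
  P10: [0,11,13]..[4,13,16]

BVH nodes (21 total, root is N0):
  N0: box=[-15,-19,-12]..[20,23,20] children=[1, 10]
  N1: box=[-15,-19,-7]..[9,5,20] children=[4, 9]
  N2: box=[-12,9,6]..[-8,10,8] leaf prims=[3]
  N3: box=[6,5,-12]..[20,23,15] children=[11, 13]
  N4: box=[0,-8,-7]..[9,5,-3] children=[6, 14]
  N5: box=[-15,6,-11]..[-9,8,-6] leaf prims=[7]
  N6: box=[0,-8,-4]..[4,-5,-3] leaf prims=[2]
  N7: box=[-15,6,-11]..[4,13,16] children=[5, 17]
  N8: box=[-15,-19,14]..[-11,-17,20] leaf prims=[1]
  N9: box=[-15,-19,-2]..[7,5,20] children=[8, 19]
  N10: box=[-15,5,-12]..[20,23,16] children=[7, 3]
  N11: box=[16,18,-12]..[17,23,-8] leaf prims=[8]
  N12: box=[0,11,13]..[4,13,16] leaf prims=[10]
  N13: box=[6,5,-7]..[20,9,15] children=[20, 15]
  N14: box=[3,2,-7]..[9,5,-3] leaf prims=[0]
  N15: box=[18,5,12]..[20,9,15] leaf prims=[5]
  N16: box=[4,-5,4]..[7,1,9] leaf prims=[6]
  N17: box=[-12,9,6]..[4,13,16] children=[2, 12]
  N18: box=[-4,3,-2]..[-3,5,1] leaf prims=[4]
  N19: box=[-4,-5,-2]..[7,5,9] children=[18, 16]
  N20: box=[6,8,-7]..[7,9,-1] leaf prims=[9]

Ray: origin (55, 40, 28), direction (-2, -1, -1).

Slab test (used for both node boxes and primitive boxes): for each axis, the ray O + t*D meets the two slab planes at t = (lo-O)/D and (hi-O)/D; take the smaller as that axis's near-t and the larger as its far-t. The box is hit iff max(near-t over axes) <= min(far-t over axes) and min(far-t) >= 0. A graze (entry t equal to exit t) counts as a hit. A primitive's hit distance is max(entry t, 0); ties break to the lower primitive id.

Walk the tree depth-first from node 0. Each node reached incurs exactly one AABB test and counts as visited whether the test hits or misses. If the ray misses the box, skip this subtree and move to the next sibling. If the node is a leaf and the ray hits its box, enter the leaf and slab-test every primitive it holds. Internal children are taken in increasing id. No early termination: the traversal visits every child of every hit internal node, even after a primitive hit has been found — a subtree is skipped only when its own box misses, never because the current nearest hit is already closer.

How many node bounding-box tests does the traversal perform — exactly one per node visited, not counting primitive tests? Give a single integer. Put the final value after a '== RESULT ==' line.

Trace the traversal:
N0 x:[35/2,35] y:[17,59] z:[8,40] -> hit [35/2,35], descend [1, 10]
  N1 x:[23,35] y:[35,59] z:[8,35] -> hit [35,35], descend [4, 9]
    N4 x:[23,55/2] y:[35,48] z:[31,35] -> miss, prune
    N9 x:[24,35] y:[35,59] z:[8,30] -> miss, prune
  N10 x:[35/2,35] y:[17,35] z:[12,40] -> hit [35/2,35], descend [3, 7]
    N3 x:[35/2,49/2] y:[17,35] z:[13,40] -> hit [35/2,49/2], descend [11, 13]
      N11 x:[19,39/2] y:[17,22] z:[36,40] -> miss, prune
      N13 x:[35/2,49/2] y:[31,35] z:[13,35] -> miss, prune
    N7 x:[51/2,35] y:[27,34] z:[12,39] -> hit [27,34], descend [5, 17]
      N5 x:[32,35] y:[32,34] z:[34,39] -> hit [34,34] leaf, test {P7@t=34}
      N17 x:[51/2,67/2] y:[27,31] z:[12,22] -> miss, prune

Summary -> nodes [0, 1, 4, 9, 10, 3, 11, 13, 7, 5, 17]; box-tests=11; leaf-entries=1; first=P7

== RESULT ==
11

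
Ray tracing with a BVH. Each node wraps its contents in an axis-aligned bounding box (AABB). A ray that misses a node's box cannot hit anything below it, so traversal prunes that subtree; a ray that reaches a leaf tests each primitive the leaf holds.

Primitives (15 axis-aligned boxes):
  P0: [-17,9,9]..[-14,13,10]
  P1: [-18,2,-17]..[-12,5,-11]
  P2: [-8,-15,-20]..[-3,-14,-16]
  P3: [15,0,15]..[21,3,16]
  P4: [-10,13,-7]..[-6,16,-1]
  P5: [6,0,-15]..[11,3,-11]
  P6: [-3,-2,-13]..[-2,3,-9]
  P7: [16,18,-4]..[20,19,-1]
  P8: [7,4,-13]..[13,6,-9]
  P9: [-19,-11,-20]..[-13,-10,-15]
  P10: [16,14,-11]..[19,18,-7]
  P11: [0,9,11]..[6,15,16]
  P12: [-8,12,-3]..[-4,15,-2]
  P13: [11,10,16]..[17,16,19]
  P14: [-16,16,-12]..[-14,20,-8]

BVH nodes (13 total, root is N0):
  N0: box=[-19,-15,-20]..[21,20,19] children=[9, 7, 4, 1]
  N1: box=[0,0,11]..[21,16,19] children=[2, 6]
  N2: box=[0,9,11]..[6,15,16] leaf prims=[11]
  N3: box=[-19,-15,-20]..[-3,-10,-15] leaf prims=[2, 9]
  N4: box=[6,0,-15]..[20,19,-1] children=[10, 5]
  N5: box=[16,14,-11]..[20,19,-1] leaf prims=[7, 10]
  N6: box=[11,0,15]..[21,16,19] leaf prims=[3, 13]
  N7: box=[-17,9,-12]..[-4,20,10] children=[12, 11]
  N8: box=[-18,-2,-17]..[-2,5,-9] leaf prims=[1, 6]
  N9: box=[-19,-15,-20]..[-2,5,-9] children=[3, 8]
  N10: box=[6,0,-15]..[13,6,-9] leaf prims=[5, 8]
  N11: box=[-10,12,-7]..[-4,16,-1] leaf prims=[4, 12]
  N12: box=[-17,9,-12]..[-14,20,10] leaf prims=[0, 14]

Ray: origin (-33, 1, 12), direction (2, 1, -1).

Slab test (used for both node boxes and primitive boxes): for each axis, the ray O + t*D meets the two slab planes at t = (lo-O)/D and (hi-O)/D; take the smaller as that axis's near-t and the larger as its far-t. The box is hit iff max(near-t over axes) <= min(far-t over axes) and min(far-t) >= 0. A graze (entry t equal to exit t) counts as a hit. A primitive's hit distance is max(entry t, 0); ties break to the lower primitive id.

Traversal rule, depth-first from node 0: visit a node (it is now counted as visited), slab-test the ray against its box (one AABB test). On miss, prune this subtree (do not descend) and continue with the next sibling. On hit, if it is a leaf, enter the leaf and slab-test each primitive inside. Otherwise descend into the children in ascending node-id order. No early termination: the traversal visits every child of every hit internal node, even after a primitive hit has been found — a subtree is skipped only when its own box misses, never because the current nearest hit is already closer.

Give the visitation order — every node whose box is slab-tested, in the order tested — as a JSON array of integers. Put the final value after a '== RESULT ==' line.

Walk:
N0 x:[7,27] y:[-16,19] z:[-7,32] -> hit [7,19], descend [1, 4, 7, 9]
  N1 x:[33/2,27] y:[-1,15] z:[-7,1] -> miss, prune
  N4 x:[39/2,53/2] y:[-1,18] z:[13,27] -> miss, prune
  N7 x:[8,29/2] y:[8,19] z:[2,24] -> hit [8,29/2], descend [11, 12]
    N11 x:[23/2,29/2] y:[11,15] z:[13,19] -> hit [13,29/2] leaf, test {P4@t=13, P12@t=14}
    N12 x:[8,19/2] y:[8,19] z:[2,24] -> hit [8,19/2] leaf, test {P0(miss), P14(miss)}
  N9 x:[7,31/2] y:[-16,4] z:[21,32] -> miss, prune

7 AABB tests over nodes [0, 1, 4, 7, 11, 12, 9]; 2 leaves entered; closest P4.

== RESULT ==
[0, 1, 4, 7, 11, 12, 9]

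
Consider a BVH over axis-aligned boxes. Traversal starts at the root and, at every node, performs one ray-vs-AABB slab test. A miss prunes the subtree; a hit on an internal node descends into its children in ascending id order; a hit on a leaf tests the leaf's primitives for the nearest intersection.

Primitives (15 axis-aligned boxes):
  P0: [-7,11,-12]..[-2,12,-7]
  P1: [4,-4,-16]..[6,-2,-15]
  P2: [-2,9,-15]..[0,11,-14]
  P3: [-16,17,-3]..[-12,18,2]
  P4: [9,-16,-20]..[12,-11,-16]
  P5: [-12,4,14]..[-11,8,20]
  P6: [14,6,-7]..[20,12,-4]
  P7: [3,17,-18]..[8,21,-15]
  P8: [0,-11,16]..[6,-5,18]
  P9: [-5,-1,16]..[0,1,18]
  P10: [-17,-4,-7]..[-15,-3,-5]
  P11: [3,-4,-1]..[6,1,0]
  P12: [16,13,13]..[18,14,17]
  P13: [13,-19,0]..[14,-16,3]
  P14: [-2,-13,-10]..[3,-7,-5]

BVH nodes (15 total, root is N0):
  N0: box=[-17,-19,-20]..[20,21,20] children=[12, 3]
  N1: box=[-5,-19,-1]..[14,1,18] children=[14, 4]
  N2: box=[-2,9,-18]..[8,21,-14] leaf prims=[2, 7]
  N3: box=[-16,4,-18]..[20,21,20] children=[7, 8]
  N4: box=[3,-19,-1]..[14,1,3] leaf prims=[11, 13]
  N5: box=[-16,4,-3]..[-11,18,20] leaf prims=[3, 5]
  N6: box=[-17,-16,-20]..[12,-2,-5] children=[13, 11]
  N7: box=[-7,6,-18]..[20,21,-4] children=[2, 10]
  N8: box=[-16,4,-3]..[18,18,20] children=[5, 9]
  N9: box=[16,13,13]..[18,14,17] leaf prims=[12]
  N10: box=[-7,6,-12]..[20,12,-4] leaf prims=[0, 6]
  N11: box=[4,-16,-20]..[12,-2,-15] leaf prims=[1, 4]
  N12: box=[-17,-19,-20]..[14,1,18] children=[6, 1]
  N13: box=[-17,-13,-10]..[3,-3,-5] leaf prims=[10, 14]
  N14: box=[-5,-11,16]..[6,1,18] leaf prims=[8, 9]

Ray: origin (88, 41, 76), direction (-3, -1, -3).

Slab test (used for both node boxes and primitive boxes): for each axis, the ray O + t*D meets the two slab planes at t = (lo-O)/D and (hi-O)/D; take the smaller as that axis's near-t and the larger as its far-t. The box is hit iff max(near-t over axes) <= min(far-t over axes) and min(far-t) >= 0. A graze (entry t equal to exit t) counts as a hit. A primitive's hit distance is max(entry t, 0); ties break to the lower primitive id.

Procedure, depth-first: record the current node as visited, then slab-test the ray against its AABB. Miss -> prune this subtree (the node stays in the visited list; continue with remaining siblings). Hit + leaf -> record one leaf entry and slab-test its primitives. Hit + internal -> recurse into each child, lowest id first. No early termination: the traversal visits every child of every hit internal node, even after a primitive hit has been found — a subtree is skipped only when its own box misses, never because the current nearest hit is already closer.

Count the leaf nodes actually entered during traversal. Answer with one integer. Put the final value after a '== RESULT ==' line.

Traverse from the root:
N0 x:[68/3,35] y:[20,60] z:[56/3,32] -> hit [68/3,32], descend [3, 12]
  N3 x:[68/3,104/3] y:[20,37] z:[56/3,94/3] -> hit [68/3,94/3], descend [7, 8]
    N7 x:[68/3,95/3] y:[20,35] z:[80/3,94/3] -> hit [80/3,94/3], descend [2, 10]
      N2 x:[80/3,30] y:[20,32] z:[30,94/3] -> hit [30,30] leaf, test {P2@t=30, P7(miss)}
      N10 x:[68/3,95/3] y:[29,35] z:[80/3,88/3] -> hit [29,88/3] leaf, test {P0(miss), P6(miss)}
    N8 x:[70/3,104/3] y:[23,37] z:[56/3,79/3] -> hit [70/3,79/3], descend [5, 9]
      N5 x:[33,104/3] y:[23,37] z:[56/3,79/3] -> miss, prune
      N9 x:[70/3,24] y:[27,28] z:[59/3,21] -> miss, prune
  N12 x:[74/3,35] y:[40,60] z:[58/3,32] -> miss, prune

9 AABB tests over nodes [0, 3, 7, 2, 10, 8, 5, 9, 12]; 2 leaves entered; closest P2.

== RESULT ==
2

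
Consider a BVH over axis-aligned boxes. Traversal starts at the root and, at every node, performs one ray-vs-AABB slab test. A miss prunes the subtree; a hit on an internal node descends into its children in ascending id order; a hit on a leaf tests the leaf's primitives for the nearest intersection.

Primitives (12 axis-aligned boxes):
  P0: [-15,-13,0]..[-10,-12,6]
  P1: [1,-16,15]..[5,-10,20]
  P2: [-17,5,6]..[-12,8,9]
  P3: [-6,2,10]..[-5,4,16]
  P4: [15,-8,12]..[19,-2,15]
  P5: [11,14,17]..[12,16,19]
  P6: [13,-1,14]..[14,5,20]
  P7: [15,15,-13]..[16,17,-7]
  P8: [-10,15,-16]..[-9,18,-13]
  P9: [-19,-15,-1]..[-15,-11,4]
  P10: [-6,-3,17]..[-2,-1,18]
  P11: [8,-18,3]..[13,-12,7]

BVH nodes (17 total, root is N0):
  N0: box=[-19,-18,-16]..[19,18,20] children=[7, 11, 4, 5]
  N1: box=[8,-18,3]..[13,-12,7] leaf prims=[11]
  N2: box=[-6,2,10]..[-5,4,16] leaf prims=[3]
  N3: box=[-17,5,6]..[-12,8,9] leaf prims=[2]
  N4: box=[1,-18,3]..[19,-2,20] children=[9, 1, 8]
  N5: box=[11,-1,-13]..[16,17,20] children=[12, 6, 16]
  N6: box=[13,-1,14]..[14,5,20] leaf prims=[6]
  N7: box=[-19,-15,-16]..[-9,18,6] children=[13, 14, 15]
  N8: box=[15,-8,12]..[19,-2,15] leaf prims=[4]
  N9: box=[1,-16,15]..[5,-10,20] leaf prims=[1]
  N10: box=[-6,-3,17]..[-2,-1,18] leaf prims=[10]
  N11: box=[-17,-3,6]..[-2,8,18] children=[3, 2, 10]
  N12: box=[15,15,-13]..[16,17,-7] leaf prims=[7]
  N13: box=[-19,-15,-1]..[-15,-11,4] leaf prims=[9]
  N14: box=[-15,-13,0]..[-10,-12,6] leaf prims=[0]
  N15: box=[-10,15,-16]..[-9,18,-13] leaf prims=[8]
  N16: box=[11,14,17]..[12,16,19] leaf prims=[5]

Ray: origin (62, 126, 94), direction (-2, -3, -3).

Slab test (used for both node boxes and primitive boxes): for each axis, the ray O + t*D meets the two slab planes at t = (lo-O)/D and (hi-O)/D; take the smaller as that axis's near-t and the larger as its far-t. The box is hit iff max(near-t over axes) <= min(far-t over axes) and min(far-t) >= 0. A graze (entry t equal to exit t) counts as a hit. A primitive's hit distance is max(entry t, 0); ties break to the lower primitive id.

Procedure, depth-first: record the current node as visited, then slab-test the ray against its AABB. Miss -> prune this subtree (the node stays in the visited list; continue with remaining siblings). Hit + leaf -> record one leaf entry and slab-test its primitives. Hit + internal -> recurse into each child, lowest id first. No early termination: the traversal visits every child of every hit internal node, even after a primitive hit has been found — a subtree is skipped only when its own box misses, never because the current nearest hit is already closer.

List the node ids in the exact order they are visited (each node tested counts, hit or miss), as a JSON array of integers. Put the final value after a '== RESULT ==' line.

Traverse from the root:
N0 x:[43/2,81/2] y:[36,48] z:[74/3,110/3] -> hit [36,110/3], descend [4, 5, 7, 11]
  N4 x:[43/2,61/2] y:[128/3,48] z:[74/3,91/3] -> miss, prune
  N5 x:[23,51/2] y:[109/3,127/3] z:[74/3,107/3] -> miss, prune
  N7 x:[71/2,81/2] y:[36,47] z:[88/3,110/3] -> hit [36,110/3], descend [13, 14, 15]
    N13 x:[77/2,81/2] y:[137/3,47] z:[30,95/3] -> miss, prune
    N14 x:[36,77/2] y:[46,139/3] z:[88/3,94/3] -> miss, prune
    N15 x:[71/2,36] y:[36,37] z:[107/3,110/3] -> hit [36,36] leaf, test {P8@t=36}
  N11 x:[32,79/2] y:[118/3,43] z:[76/3,88/3] -> miss, prune

8 AABB tests over nodes [0, 4, 5, 7, 13, 14, 15, 11]; 1 leaf entered; closest P8.

== RESULT ==
[0, 4, 5, 7, 13, 14, 15, 11]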